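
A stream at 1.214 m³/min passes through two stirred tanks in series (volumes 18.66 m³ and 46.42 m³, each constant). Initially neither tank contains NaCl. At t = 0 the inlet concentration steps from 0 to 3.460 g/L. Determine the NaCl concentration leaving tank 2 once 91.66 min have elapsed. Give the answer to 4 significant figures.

2.940 g/L

Time constants: τᵢ = Vᵢ/Q for each well-mixed tank.
τ₁ = 18.66/1.214 = 15.3707 min; τ₂ = 46.42/1.214 = 38.2372 min.
Tank 1: C₁ = C_in(1 − e^(−t/τ₁)). Tank 2 (τ₁ ≠ τ₂): C₂ = C_in[1 − (τ₁ e^(−t/τ₁) − τ₂ e^(−t/τ₂))/(τ₁ − τ₂)].
At t = 91.66: e^(−t/τ₁) = 0.00257140, e^(−t/τ₂) = 0.0909778.
C₂ = 3.460·[1 − (15.3707·0.00257140 − 38.2372·0.0909778)/(-22.8666)] = 3.460·0.849596 = 2.93960 g/L.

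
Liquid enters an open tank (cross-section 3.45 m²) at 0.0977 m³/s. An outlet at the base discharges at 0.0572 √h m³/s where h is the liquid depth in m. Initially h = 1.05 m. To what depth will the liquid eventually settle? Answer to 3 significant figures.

2.92 m

A dh/dt = Q_in − 0.0572 √h. Steady state requires inflow = outflow:
Q_in = 0.0572 √h_ss ⇒ √h_ss = 0.0977/0.0572 = 1.7080.
h_ss = 1.7080² = 2.9174 m. (Since h₀ = 1.05 m < h_ss, the level will rise toward this value.)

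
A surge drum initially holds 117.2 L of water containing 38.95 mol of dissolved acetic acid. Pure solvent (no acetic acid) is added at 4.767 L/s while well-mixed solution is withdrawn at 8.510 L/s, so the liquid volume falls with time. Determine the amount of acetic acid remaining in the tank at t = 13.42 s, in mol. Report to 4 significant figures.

10.91 mol

Let m(t) be the amount of acetic acid. Volume: V(t) = V₀ + (Q_in − Q_out) t = 117.2 − 3.74300 t; V(13.42) = 66.9689 L.
No acetic acid enters, so dm/dt = −Q_out · (m/V).
dm/m = −Q_out dt/(V₀ − 3.74300 t); integrating gives ln(m/m₀) = −(Q_out/(Q_in−Q_out)) ln(V/V₀).
m = m₀ (V₀/V)^(Q_out/(Q_in−Q_out)) = 38.95 × (117.2/66.9689)^(-2.27358) = 10.9120 mol.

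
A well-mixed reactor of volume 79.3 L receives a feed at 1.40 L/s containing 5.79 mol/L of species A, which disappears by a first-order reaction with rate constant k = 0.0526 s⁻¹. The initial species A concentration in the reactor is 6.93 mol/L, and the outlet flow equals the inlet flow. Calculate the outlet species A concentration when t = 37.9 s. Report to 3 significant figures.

1.84 mol/L

Species balance: V dC/dt = Q C_in − Q C − k V C.
dC/dt = (Q/V) C_in − (Q/V + k) C; effective rate a = Q/V + k = 0.017654 + 0.0526 = 0.070254 s⁻¹.
C_ss = Q C_in/(Q + kV) = 1.4550 mol/L; C(t) = C_ss + (C₀ − C_ss) e^(−a t).
C(37.9) = 1.4550 + (5.4750)·e^(−0.070254·37.9) = 1.4550 + (5.4750)·0.069763 = 1.8369 mol/L.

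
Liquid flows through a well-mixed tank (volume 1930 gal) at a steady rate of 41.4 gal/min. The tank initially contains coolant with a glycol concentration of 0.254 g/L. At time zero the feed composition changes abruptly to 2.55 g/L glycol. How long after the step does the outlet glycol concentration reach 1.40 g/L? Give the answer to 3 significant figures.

32.2 min

Mass balance on the solute (V constant): V dC/dt = Q(C_in − C), so τ = V/Q = 46.618 min.
C(t) = C_in + (C₀ − C_in) e^(−t/τ). Set C = 1.40 and solve for t:
e^(−t/τ) = (C − C_in)/(C₀ − C_in) = (1.40 − 2.55)/(0.254 − 2.55) = 0.50087
t = −τ ln(…) = 46.618 × 0.69141 = 32.232 min.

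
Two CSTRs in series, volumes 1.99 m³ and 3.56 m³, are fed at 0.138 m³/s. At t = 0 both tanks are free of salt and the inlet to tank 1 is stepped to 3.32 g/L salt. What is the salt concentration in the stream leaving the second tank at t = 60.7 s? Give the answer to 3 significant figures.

Time constants: τᵢ = Vᵢ/Q for each well-mixed tank.
τ₁ = 1.99/0.138 = 14.420 s; τ₂ = 3.56/0.138 = 25.797 s.
Tank 1: C₁ = C_in(1 − e^(−t/τ₁)). Tank 2 (τ₁ ≠ τ₂): C₂ = C_in[1 − (τ₁ e^(−t/τ₁) − τ₂ e^(−t/τ₂))/(τ₁ − τ₂)].
At t = 60.7: e^(−t/τ₁) = 0.014856, e^(−t/τ₂) = 0.095086.
C₂ = 3.32·[1 − (14.420·0.014856 − 25.797·0.095086)/(-11.377)] = 3.32·0.80322 = 2.6667 g/L.

2.67 g/L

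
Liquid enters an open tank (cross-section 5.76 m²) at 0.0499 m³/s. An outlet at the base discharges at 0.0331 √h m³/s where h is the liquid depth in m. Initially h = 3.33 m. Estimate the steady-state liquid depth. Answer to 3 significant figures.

A dh/dt = Q_in − 0.0331 √h. Steady state requires inflow = outflow:
Q_in = 0.0331 √h_ss ⇒ √h_ss = 0.0499/0.0331 = 1.5076.
h_ss = 1.5076² = 2.2727 m. (Since h₀ = 3.33 m > h_ss, the level will fall toward this value.)

2.27 m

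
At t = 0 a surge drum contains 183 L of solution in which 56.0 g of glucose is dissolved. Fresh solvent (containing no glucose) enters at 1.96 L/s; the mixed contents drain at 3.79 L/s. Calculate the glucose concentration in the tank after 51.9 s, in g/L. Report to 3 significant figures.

0.140 g/L

Total volume: dV/dt = Q_in − Q_out = -1.8300 L/s, so V(t) = 183 − 1.8300 t and V(51.9) = 88.023 L.
Species balance (pure solvent in): dm/dt = −Q_out · m/V(t).
dm/m = −Q_out dt/(V₀ − 1.8300 t); integrating gives ln(m/m₀) = −(Q_out/(Q_in−Q_out)) ln(V/V₀).
m = m₀ (V₀/V)^(Q_out/(Q_in−Q_out)) = 56.0 × (183/88.023)^(-2.0710) = 12.300 g.
C = m/V = 12.300/88.023 = 0.13973 g/L.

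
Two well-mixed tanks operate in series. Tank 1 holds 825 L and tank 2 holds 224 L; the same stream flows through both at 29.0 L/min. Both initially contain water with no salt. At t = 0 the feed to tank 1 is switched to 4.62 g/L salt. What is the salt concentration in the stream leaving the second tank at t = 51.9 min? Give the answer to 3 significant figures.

3.60 g/L

Species balance on tank i: dCᵢ/dt = (Cᵢ₋₁ − Cᵢ)/τᵢ with τᵢ = Vᵢ/Q.
τ₁ = 825/29.0 = 28.448 min; τ₂ = 224/29.0 = 7.7241 min.
Solving the cascade with C₁(0)=C₂(0)=0 gives C₂(t) = C_in[1 − (τ₁ e^(−t/τ₁) − τ₂ e^(−t/τ₂))/(τ₁ − τ₂)].
At t = 51.9: e^(−t/τ₁) = 0.16132, e^(−t/τ₂) = 0.0012075.
C₂ = 4.62·[1 − (28.448·0.16132 − 7.7241·0.0012075)/(20.724)] = 4.62·0.77900 = 3.5990 g/L.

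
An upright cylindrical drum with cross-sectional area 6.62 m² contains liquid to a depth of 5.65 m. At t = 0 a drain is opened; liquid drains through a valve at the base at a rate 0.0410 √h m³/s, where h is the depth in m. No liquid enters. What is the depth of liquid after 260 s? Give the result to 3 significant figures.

2.47 m

A dh/dt = −Q_out = −0.0410 √h.
Separate and integrate: 2(√h − √h₀) = −(0.0410/A) t.
√h = √5.65 − 0.0410·260/(2·6.62) = 2.3770 − 0.80514 = 1.5718.
h = 1.5718² = 2.4707 m.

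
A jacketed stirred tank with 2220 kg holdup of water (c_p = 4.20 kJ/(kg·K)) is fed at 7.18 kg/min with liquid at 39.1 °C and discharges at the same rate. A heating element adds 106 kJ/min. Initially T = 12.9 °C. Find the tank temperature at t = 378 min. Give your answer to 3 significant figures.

33.9 °C

Unsteady energy balance on the tank contents: M c_p dT/dt = ṁ c_p (T_in − T) + 106.
τ = M/ṁ = 309.19 min; T_ss = T_in + Q̇/(ṁ c_p) = 39.1 + 106/(7.18·4.20) = 42.615 °C.
Solution: T(t) = T_ss + (T₀ − T_ss) e^(−t/τ).
T(378) = 42.615 + (-29.715)·e^(−378/309.19) = 42.615 + (-29.715)·0.29448 = 33.865 °C.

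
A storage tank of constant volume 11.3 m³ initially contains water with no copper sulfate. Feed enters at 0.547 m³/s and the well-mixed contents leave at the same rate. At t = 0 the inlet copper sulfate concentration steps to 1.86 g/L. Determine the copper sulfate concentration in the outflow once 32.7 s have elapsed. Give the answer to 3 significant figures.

1.48 g/L

Transient balance on the dissolved component: V dC/dt = Q(C_in − C).
Time constant τ = V/Q = 11.3/0.547 = 20.658 s.
Integrating: C(t) = C_in + (C₀ − C_in) e^(−t/τ).
C(32.7) = 1.86 + (0 − 1.86)·e^(−32.7/20.658) = 1.86 + (-1.8600)·0.20538 = 1.4780 g/L.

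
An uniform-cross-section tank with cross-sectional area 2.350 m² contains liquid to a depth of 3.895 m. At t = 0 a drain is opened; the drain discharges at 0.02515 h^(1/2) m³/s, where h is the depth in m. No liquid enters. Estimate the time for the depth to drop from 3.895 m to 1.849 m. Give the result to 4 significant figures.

A dh/dt = −Q_out = −0.02515 √h.
∫ h^(−1/2) dh = −(0.02515/A) ∫ dt, giving 2√h = 2√h₀ − (0.02515/A) t.
t = 2A(√h₀ − √h)/0.02515 = 2·2.350·(√3.895 − √1.849)/0.02515
  = 4.70000 × (1.97358 − 1.35978) / 0.02515 = 114.705 s.

114.7 s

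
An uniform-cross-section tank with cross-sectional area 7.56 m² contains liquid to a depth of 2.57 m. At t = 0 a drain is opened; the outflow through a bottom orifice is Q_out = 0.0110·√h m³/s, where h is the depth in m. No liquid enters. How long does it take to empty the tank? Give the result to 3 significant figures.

With no inflow, A dh/dt = −0.0110 √h.
This is separable: 2 d(√h)/dt = −0.0110/A, so √h = √h₀ − (0.0110/(2A)) t.
Tank is empty when √h = 0: t_empty = 2A√h₀/0.0110.
t_empty = 2·7.56·√2.57/0.0110 = 15.120·1.6031/0.0110 = 2203.6 s.

2200 s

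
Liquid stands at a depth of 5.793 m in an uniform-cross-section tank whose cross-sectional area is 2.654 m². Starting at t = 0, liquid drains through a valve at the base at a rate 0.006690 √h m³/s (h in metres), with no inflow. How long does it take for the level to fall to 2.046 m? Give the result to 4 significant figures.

774.8 s

Mass balance (ρ constant): A dh/dt = −0.006690 √h.
∫ h^(−1/2) dh = −(0.006690/A) ∫ dt, giving 2√h = 2√h₀ − (0.006690/A) t.
t = 2A(√h₀ − √h)/0.006690 = 2·2.654·(√5.793 − √2.046)/0.006690
  = 5.30800 × (2.40687 − 1.43038) / 0.006690 = 774.762 s.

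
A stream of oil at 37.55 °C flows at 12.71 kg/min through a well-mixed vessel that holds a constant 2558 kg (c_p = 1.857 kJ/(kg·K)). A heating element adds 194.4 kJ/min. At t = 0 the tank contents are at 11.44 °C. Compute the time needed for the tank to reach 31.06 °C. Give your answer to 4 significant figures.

170.4 min

M c_p dT/dt = ṁ c_p (T_in − T) + Q̇.
τ = M/ṁ = 201.259 min; T_ss = T_in + Q̇/(ṁ c_p) = 45.7864 °C.
T(t) = T_ss + (T₀ − T_ss) e^(−t/τ). Set T = 31.06:
e^(−t/τ) = (31.06 − 45.7864)/(11.44 − 45.7864) = 0.428762
t = −201.259 · ln(0.428762) = 170.437 min.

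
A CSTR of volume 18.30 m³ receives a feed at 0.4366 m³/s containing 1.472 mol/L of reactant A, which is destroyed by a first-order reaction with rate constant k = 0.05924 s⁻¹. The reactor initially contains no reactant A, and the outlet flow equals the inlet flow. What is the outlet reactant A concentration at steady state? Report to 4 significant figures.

0.4226 mol/L

Species balance: V dC/dt = Q C_in − Q C − k V C.
Steady state (dC/dt = 0): C_ss = Q C_in/(Q + kV) = C_in/(1 + kV/Q).
C_ss = 0.4366·1.472/(0.4366 + 0.05924·18.30) = 0.642675/1.52069 = 0.422620 mol/L.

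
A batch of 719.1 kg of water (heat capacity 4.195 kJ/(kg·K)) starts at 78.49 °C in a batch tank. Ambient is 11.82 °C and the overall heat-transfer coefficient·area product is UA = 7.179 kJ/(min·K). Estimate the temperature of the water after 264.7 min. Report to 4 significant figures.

47.33 °C

M c_p dT/dt = −UA(T − T_amb).
dT/dt = (T_ss − T)/τ with T_ss = T_amb = 11.8200 °C, τ = M c_p/UA = 719.1·4.195/7.179 = 420.201 min.
Integrating: T(t) = T_ss + (T₀ − T_ss) e^(−t/τ).
T(264.7) = 11.8200 + (66.6700)·0.532626 = 47.3302 °C.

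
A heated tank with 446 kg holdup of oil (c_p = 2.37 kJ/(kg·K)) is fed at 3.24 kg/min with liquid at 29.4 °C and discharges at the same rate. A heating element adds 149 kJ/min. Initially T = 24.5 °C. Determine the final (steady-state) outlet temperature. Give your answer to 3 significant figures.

Heat balance on the well-mixed liquid: M c_p dT/dt = ṁ c_p (T_in − T) + 149.
At steady state dT/dt = 0 ⇒ T_ss = T_in + Q̇/(ṁ c_p) = 29.4 + 149/(3.24·2.37) = 48.804 °C.

48.8 °C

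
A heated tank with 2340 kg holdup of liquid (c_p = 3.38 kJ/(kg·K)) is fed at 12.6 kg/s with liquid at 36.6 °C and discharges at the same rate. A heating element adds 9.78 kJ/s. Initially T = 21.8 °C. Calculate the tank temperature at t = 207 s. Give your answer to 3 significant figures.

31.9 °C

M c_p dT/dt = ṁ c_p (T_in − T) + Q̇.
τ = M/ṁ = 185.71 s; T_ss = T_in + Q̇/(ṁ c_p) = 36.6 + 9.78/(12.6·3.38) = 36.830 °C.
T approaches T_ss exponentially: T(t) = T_ss + (T₀ − T_ss) e^(−t/τ).
T(207) = 36.830 + (-15.030)·e^(−207/185.71) = 36.830 + (-15.030)·0.32804 = 31.899 °C.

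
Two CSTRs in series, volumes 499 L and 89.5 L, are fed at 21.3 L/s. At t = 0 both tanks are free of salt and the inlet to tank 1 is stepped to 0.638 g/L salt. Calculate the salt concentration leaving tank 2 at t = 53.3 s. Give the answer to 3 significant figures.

Species balance on tank i: dCᵢ/dt = (Cᵢ₋₁ − Cᵢ)/τᵢ with τᵢ = Vᵢ/Q.
τ₁ = 499/21.3 = 23.427 s; τ₂ = 89.5/21.3 = 4.2019 s.
Tank 1: C₁ = C_in(1 − e^(−t/τ₁)). Tank 2 (τ₁ ≠ τ₂): C₂ = C_in[1 − (τ₁ e^(−t/τ₁) − τ₂ e^(−t/τ₂))/(τ₁ − τ₂)].
At t = 53.3: e^(−t/τ₁) = 0.10278, e^(−t/τ₂) = 3.0978e-06.
C₂ = 0.638·[1 − (23.427·0.10278 − 4.2019·3.0978e-06)/(19.225)] = 0.638·0.87475 = 0.55809 g/L.

0.558 g/L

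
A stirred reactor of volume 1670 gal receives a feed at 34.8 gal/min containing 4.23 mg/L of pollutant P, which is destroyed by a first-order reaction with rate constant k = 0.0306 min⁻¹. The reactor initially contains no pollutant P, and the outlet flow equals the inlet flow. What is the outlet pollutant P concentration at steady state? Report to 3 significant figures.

Accumulation = in − out − consumed: V dC/dt = Q C_in − Q C − k V C.
Steady state (dC/dt = 0): C_ss = Q C_in/(Q + kV) = C_in/(1 + kV/Q).
C_ss = 34.8·4.23/(34.8 + 0.0306·1670) = 147.20/85.902 = 1.7136 mg/L.

1.71 mg/L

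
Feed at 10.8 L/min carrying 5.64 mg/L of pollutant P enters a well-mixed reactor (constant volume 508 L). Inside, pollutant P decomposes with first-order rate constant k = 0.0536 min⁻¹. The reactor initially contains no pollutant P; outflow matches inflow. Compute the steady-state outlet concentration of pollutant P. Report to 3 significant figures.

Accumulation = in − out − consumed: V dC/dt = Q C_in − Q C − k V C.
At steady state: 0 = Q C_in − (Q + kV) C_ss, so C_ss = Q C_in/(Q + kV).
C_ss = 10.8·5.64/(10.8 + 0.0536·508) = 60.912/38.029 = 1.6017 mg/L.

1.60 mg/L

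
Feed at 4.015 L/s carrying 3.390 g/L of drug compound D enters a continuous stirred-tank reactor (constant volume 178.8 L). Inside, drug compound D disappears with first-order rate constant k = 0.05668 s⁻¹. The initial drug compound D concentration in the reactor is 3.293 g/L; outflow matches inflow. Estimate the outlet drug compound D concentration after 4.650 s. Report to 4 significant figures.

2.575 g/L

Accumulation = in − out − consumed: V dC/dt = Q C_in − Q C − k V C.
dC/dt = (Q/V) C_in − (Q/V + k) C; effective rate a = Q/V + k = 0.0224553 + 0.05668 = 0.0791353 s⁻¹.
C_ss = Q C_in/(Q + kV) = 0.961939 g/L; C(t) = C_ss + (C₀ − C_ss) e^(−a t).
C(4.650) = 0.961939 + (2.33106)·e^(−0.0791353·4.650) = 0.961939 + (2.33106)·0.692132 = 2.57534 g/L.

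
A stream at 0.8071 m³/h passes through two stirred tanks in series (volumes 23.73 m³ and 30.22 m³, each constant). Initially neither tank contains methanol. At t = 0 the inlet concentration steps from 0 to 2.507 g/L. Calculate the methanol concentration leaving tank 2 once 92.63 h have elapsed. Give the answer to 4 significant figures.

1.916 g/L

Species balance on tank i: dCᵢ/dt = (Cᵢ₋₁ − Cᵢ)/τᵢ with τᵢ = Vᵢ/Q.
τ₁ = 23.73/0.8071 = 29.4016 h; τ₂ = 30.22/0.8071 = 37.4427 h.
Tank 1: C₁ = C_in(1 − e^(−t/τ₁)). Tank 2 (τ₁ ≠ τ₂): C₂ = C_in[1 − (τ₁ e^(−t/τ₁) − τ₂ e^(−t/τ₂))/(τ₁ − τ₂)].
At t = 92.63: e^(−t/τ₁) = 0.0428302, e^(−t/τ₂) = 0.0842545.
C₂ = 2.507·[1 − (29.4016·0.0428302 − 37.4427·0.0842545)/(-8.04113)] = 2.507·0.764282 = 1.91605 g/L.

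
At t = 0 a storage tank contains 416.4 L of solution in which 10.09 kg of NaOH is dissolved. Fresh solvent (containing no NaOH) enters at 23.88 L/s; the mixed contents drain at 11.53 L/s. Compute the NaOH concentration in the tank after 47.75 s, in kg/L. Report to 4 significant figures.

Let m(t) be the amount of NaOH. Volume: V(t) = V₀ + (Q_in − Q_out) t = 416.4 + 12.3500 t; V(47.75) = 1006.11 L.
Solute balance: dm/dt = 0 − Q_out C = −Q_out m/V(t).
dm/m = −Q_out dt/(V₀ + 12.3500 t); integrating gives ln(m/m₀) = −(Q_out/(Q_in−Q_out)) ln(V/V₀).
m = m₀ (V₀/V)^(Q_out/(Q_in−Q_out)) = 10.09 × (416.4/1006.11)^(0.933603) = 4.42786 kg.
C = m/V = 4.42786/1006.11 = 0.00440096 kg/L.

0.004401 kg/L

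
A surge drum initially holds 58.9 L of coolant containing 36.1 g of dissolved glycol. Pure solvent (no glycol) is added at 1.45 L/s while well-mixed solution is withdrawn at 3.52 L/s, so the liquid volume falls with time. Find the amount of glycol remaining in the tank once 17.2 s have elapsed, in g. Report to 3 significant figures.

Let m(t) be the amount of glycol. Volume: V(t) = V₀ + (Q_in − Q_out) t = 58.9 − 2.0700 t; V(17.2) = 23.296 L.
Solute balance: dm/dt = 0 − Q_out C = −Q_out m/V(t).
dm/m = −Q_out dt/(V₀ − 2.0700 t); integrating gives ln(m/m₀) = −(Q_out/(Q_in−Q_out)) ln(V/V₀).
m = m₀ (V₀/V)^(Q_out/(Q_in−Q_out)) = 36.1 × (58.9/23.296)^(-1.7005) = 7.4558 g.

7.46 g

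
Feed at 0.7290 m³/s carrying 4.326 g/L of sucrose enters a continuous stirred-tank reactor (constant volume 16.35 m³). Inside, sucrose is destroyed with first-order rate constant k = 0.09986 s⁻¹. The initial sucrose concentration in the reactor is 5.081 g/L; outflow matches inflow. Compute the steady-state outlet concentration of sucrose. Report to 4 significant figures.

1.335 g/L

Accumulation = in − out − consumed: V dC/dt = Q C_in − Q C − k V C.
Steady state (dC/dt = 0): C_ss = Q C_in/(Q + kV) = C_in/(1 + kV/Q).
C_ss = 0.7290·4.326/(0.7290 + 0.09986·16.35) = 3.15365/2.36171 = 1.33533 g/L.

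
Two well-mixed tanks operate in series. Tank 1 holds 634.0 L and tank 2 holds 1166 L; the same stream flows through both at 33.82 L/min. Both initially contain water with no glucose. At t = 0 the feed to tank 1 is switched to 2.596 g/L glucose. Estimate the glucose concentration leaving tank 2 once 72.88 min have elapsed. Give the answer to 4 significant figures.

1.972 g/L

Time constants: τᵢ = Vᵢ/Q for each well-mixed tank.
τ₁ = 634.0/33.82 = 18.7463 min; τ₂ = 1166/33.82 = 34.4766 min.
Solving the cascade with C₁(0)=C₂(0)=0 gives C₂(t) = C_in[1 − (τ₁ e^(−t/τ₁) − τ₂ e^(−t/τ₂))/(τ₁ − τ₂)].
At t = 72.88: e^(−t/τ₁) = 0.0204924, e^(−t/τ₂) = 0.120767.
C₂ = 2.596·[1 − (18.7463·0.0204924 − 34.4766·0.120767)/(-15.7303)] = 2.596·0.759734 = 1.97227 g/L.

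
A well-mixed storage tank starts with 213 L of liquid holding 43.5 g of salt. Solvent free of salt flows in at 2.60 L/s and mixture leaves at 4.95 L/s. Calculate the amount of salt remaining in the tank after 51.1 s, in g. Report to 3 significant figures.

7.58 g

Let m(t) be the amount of salt. Volume: V(t) = V₀ + (Q_in − Q_out) t = 213 − 2.3500 t; V(51.1) = 92.915 L.
No salt enters, so dm/dt = −Q_out · (m/V).
dm/m = −Q_out dt/(V₀ − 2.3500 t); integrating gives ln(m/m₀) = −(Q_out/(Q_in−Q_out)) ln(V/V₀).
m = m₀ (V₀/V)^(Q_out/(Q_in−Q_out)) = 43.5 × (213/92.915)^(-2.1064) = 7.5783 g.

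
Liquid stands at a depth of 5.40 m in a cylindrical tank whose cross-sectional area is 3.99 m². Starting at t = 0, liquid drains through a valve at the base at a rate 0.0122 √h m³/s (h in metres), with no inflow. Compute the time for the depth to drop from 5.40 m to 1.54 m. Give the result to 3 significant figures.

Accumulation of liquid (constant cross-section A): A dh/dt = −0.0122 √h.
This is separable: 2 d(√h)/dt = −0.0122/A, so √h = √h₀ − (0.0122/(2A)) t.
t = 2A(√h₀ − √h)/0.0122 = 2·3.99·(√5.40 − √1.54)/0.0122
  = 7.9800 × (2.3238 − 1.2410) / 0.0122 = 708.27 s.

708 s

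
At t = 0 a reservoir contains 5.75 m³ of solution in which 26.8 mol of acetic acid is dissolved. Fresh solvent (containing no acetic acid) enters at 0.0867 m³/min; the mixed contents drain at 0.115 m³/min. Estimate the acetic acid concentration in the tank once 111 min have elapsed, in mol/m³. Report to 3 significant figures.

Total volume: dV/dt = Q_in − Q_out = -0.028300 m³/min, so V(t) = 5.75 − 0.028300 t and V(111) = 2.6087 m³.
No acetic acid enters, so dm/dt = −Q_out · (m/V).
dm/m = −Q_out dt/(V₀ − 0.028300 t); integrating gives ln(m/m₀) = −(Q_out/(Q_in−Q_out)) ln(V/V₀).
m = m₀ (V₀/V)^(Q_out/(Q_in−Q_out)) = 26.8 × (5.75/2.6087)^(-4.0636) = 1.0798 mol.
C = m/V = 1.0798/2.6087 = 0.41391 mol/m³.

0.414 mol/m³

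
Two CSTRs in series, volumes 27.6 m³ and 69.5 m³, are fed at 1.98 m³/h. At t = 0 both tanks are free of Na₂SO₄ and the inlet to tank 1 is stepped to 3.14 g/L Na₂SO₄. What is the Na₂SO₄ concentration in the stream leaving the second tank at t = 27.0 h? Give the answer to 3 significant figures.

1.02 g/L

Time constants: τᵢ = Vᵢ/Q for each well-mixed tank.
τ₁ = 27.6/1.98 = 13.939 h; τ₂ = 69.5/1.98 = 35.101 h.
Tank 1: C₁ = C_in(1 − e^(−t/τ₁)). Tank 2 (τ₁ ≠ τ₂): C₂ = C_in[1 − (τ₁ e^(−t/τ₁) − τ₂ e^(−t/τ₂))/(τ₁ − τ₂)].
At t = 27.0: e^(−t/τ₁) = 0.14414, e^(−t/τ₂) = 0.46338.
C₂ = 3.14·[1 − (13.939·0.14414 − 35.101·0.46338)/(-21.162)] = 3.14·0.32633 = 1.0247 g/L.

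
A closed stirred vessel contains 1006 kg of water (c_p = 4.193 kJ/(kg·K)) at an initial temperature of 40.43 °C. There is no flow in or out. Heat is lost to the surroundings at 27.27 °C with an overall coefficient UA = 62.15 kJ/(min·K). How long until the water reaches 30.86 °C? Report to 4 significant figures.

Heat balance on the well-mixed liquid: M c_p dT/dt = −UA(T − T_amb).
τ = M c_p/UA = 67.8706 min; T_ss = T_amb = 27.2700 °C.
T(t) = T_ss + (T₀ − T_ss)e^(−t/τ); set T = 30.86:
t = −τ ln[(T − T_ss)/(T₀ − T_ss)] = −67.8706 · ln(0.272796) = 88.1659 min.

88.17 min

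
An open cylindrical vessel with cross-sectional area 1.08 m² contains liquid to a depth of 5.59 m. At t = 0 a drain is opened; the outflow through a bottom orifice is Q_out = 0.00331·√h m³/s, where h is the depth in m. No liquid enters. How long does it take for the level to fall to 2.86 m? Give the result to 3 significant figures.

439 s

Mass balance (ρ constant): A dh/dt = −0.00331 √h.
∫ h^(−1/2) dh = −(0.00331/A) ∫ dt, giving 2√h = 2√h₀ − (0.00331/A) t.
t = 2A(√h₀ − √h)/0.00331 = 2·1.08·(√5.59 − √2.86)/0.00331
  = 2.1600 × (2.3643 − 1.6912) / 0.00331 = 439.29 s.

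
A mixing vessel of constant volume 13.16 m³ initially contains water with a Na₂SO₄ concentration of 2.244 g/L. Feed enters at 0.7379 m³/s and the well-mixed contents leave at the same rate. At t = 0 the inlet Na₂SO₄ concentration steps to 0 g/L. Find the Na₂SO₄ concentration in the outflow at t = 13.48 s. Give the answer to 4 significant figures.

1.054 g/L

Unsteady species balance (constant V, well mixed): V dC/dt = Q(C_in − C).
So dC/dt = (C_in − C)/τ with τ = V/Q = 13.16/0.7379 = 17.8344 s.
Solution: C(t) = C_in + (C₀ − C_in) e^(−t/τ).
C(13.48) = 0 + (2.244 − 0)·e^(−13.48/17.8344) = 0 + (2.24400)·0.469615 = 1.05382 g/L.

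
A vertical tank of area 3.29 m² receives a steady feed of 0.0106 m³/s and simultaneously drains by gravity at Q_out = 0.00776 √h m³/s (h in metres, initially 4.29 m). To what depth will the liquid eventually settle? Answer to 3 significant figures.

1.87 m

Unsteady balance on liquid volume: A dh/dt = Q_in − 0.00776 √h. At steady state dh/dt = 0:
Q_in = 0.00776 √h_ss ⇒ √h_ss = 0.0106/0.00776 = 1.3660.
h_ss = 1.3660² = 1.8659 m. (Since h₀ = 4.29 m > h_ss, the level will fall toward this value.)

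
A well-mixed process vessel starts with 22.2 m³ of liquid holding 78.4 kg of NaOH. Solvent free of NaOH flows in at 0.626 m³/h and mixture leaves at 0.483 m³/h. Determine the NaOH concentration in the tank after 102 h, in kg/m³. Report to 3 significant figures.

Total volume: dV/dt = Q_in − Q_out = 0.14300 m³/h, so V(t) = 22.2 + 0.14300 t and V(102) = 36.786 m³.
Solute balance: dm/dt = 0 − Q_out C = −Q_out m/V(t).
Separate: dm/m = −Q_out dt/V(t) ⇒ ln(m/m₀) = −(Q_out/(Q_in−Q_out)) ln(V/V₀).
m = m₀ (V₀/V)^(Q_out/(Q_in−Q_out)) = 78.4 × (22.2/36.786)^(3.3776) = 14.240 kg.
C = m/V = 14.240/36.786 = 0.38710 kg/m³.

0.387 kg/m³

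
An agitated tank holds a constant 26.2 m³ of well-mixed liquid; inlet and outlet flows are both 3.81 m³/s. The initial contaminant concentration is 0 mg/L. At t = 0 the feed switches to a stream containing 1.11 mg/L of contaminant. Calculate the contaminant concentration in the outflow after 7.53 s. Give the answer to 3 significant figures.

Transient balance on the dissolved component: V dC/dt = Q(C_in − C).
Time constant τ = V/Q = 26.2/3.81 = 6.8766 s.
C approaches C_in exponentially: C(t) = C_in + (C₀ − C_in) e^(−t/τ).
C(7.53) = 1.11 + (0 − 1.11)·e^(−7.53/6.8766) = 1.11 + (-1.1100)·0.33454 = 0.73867 mg/L.

0.739 mg/L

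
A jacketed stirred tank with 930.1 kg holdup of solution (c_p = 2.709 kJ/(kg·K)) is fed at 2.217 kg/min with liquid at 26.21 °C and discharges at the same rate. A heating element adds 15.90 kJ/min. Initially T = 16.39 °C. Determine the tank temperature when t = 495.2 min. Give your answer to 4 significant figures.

25.03 °C

Unsteady energy balance on the tank contents: M c_p dT/dt = ṁ c_p (T_in − T) + 15.90.
Rearrange: dT/dt = (T_ss − T)/τ with τ = M/ṁ = 419.531 min and T_ss = T_in + Q̇/(ṁ c_p) = 28.8574 °C.
Integrating: T(t) = T_ss + (T₀ − T_ss) e^(−t/τ).
T(495.2) = 28.8574 + (-12.4674)·e^(−495.2/419.531) = 28.8574 + (-12.4674)·0.307166 = 25.0278 °C.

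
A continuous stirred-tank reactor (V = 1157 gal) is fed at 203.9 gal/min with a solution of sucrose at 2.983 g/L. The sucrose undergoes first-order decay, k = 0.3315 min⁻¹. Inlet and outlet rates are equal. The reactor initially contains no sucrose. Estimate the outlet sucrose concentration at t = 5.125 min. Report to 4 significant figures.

0.9586 g/L

Accumulation = in − out − consumed: V dC/dt = Q C_in − Q C − k V C.
dC/dt = (Q/V) C_in − (Q/V + k) C; effective rate a = Q/V + k = 0.176232 + 0.3315 = 0.507732 min⁻¹.
C_ss = Q C_in/(Q + kV) = 1.03539 g/L; C(t) = C_ss + (C₀ − C_ss) e^(−a t).
C(5.125) = 1.03539 + (-1.03539)·e^(−0.507732·5.125) = 1.03539 + (-1.03539)·0.0741159 = 0.958649 g/L.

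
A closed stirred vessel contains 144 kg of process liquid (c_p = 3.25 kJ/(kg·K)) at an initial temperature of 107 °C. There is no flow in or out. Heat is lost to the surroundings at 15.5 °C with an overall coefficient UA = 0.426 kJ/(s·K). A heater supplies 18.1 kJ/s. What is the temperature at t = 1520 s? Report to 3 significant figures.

70.3 °C

Unsteady energy balance on the tank contents: M c_p dT/dt = −UA(T − T_amb) + Q̇.
dT/dt = (T_ss − T)/τ with T_ss = T_amb + Q̇/UA = 15.5 + 18.1/0.426 = 57.988 °C, τ = M c_p/UA = 144·3.25/0.426 = 1098.6 s.
T approaches T_ss exponentially: T(t) = T_ss + (T₀ − T_ss) e^(−t/τ).
T(1520) = 57.988 + (49.012)·0.25068 = 70.274 °C.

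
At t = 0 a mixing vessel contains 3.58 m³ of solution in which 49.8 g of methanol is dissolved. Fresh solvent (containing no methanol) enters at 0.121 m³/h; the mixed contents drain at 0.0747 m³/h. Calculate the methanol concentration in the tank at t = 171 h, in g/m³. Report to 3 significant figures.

0.659 g/m³

Let m(t) be the amount of methanol. Volume: V(t) = V₀ + (Q_in − Q_out) t = 3.58 + 0.046300 t; V(171) = 11.497 m³.
Species balance (pure solvent in): dm/dt = −Q_out · m/V(t).
dm/m = −Q_out dt/(V₀ + 0.046300 t); integrating gives ln(m/m₀) = −(Q_out/(Q_in−Q_out)) ln(V/V₀).
m = m₀ (V₀/V)^(Q_out/(Q_in−Q_out)) = 49.8 × (3.58/11.497)^(1.6134) = 7.5806 g.
C = m/V = 7.5806/11.497 = 0.65934 g/m³.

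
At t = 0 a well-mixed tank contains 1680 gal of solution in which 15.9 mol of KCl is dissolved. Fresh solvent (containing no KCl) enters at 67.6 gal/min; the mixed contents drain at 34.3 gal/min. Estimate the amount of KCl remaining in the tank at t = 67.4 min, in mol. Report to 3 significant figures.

6.64 mol

Let m(t) be the amount of KCl. Volume: V(t) = V₀ + (Q_in − Q_out) t = 1680 + 33.300 t; V(67.4) = 3924.4 gal.
Species balance (pure solvent in): dm/dt = −Q_out · m/V(t).
Separate: dm/m = −Q_out dt/V(t) ⇒ ln(m/m₀) = −(Q_out/(Q_in−Q_out)) ln(V/V₀).
m = m₀ (V₀/V)^(Q_out/(Q_in−Q_out)) = 15.9 × (1680/3924.4)^(1.0300) = 6.6354 mol.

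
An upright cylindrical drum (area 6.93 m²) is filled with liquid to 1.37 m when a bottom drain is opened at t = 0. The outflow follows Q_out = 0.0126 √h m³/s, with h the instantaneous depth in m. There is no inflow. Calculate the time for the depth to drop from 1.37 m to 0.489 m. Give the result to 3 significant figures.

518 s

With no inflow, A dh/dt = −0.0126 √h.
∫ h^(−1/2) dh = −(0.0126/A) ∫ dt, giving 2√h = 2√h₀ − (0.0126/A) t.
t = 2A(√h₀ − √h)/0.0126 = 2·6.93·(√1.37 − √0.489)/0.0126
  = 13.860 × (1.1705 − 0.69929) / 0.0126 = 518.30 s.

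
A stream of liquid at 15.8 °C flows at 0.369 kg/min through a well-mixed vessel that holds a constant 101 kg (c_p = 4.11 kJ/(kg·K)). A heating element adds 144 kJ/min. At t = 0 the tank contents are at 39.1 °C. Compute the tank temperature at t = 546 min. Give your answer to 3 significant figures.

First-law balance (no shaft work): M c_p dT/dt = ṁ c_p (T_in − T) + 144.
τ = M/ṁ = 273.71 min; T_ss = T_in + Q̇/(ṁ c_p) = 15.8 + 144/(0.369·4.11) = 110.75 °C.
Solution: T(t) = T_ss + (T₀ − T_ss) e^(−t/τ).
T(546) = 110.75 + (-71.650)·e^(−546/273.71) = 110.75 + (-71.650)·0.13604 = 101.00 °C.

101 °C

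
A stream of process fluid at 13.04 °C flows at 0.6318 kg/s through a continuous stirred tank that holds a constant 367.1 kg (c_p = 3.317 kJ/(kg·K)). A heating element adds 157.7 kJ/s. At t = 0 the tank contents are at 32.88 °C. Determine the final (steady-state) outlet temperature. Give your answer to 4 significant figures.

M c_p dT/dt = ṁ c_p (T_in − T) + Q̇.
At steady state dT/dt = 0 ⇒ T_ss = T_in + Q̇/(ṁ c_p) = 13.04 + 157.7/(0.6318·3.317) = 88.2900 °C.

88.29 °C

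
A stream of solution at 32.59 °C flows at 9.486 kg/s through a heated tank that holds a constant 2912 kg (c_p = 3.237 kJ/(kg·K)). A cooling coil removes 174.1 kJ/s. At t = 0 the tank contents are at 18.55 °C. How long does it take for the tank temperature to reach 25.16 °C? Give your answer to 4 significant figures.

M c_p dT/dt = ṁ c_p (T_in − T) − Q̇.
τ = M/ṁ = 306.979 s; T_ss = T_in − Q̇/(ṁ c_p) = 26.9201 °C.
T(t) = T_ss + (T₀ − T_ss) e^(−t/τ). Set T = 25.16:
e^(−t/τ) = (25.16 − 26.9201)/(18.55 − 26.9201) = 0.210287
t = −306.979 · ln(0.210287) = 478.666 s.

478.7 s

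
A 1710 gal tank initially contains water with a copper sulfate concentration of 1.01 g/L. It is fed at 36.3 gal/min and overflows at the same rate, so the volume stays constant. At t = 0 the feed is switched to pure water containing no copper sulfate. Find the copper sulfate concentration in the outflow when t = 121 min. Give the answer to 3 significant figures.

0.0774 g/L

Accumulation = in − out for the solute gives V dC/dt = Q(C_in − C).
Time constant τ = V/Q = 1710/36.3 = 47.107 min.
This is linear first-order; C(t) = C_in + (C₀ − C_in) e^(−t/τ).
C(121) = 0 + (1.01 − 0)·e^(−121/47.107) = 0 + (1.0100)·0.076643 = 0.077409 g/L.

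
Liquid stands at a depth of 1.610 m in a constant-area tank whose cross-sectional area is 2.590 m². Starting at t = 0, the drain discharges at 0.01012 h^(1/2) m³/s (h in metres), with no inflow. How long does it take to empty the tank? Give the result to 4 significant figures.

A dh/dt = −Q_out = −0.01012 √h.
∫ h^(−1/2) dh = −(0.01012/A) ∫ dt, giving 2√h = 2√h₀ − (0.01012/A) t.
Tank is empty when √h = 0: t_empty = 2A√h₀/0.01012.
t_empty = 2·2.590·√1.610/0.01012 = 5.18000·1.26886/0.01012 = 649.475 s.

649.5 s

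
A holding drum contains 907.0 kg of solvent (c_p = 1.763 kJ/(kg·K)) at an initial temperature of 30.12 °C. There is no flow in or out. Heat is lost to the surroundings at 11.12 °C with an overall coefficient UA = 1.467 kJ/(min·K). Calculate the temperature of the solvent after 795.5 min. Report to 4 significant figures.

M c_p dT/dt = −UA(T − T_amb).
dT/dt = (T_ss − T)/τ with T_ss = T_amb = 11.1200 °C, τ = M c_p/UA = 907.0·1.763/1.467 = 1090.01 min.
Integrating: T(t) = T_ss + (T₀ − T_ss) e^(−t/τ).
T(795.5) = 11.1200 + (19.0000)·0.482000 = 20.2780 °C.

20.28 °C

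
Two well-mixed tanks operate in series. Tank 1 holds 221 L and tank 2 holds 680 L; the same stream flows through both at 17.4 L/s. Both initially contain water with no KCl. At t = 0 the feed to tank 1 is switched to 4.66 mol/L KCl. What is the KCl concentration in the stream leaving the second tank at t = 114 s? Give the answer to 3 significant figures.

4.29 mol/L

Species balance on tank i: dCᵢ/dt = (Cᵢ₋₁ − Cᵢ)/τᵢ with τᵢ = Vᵢ/Q.
τ₁ = 221/17.4 = 12.701 s; τ₂ = 680/17.4 = 39.080 s.
Tank 1: C₁ = C_in(1 − e^(−t/τ₁)). Tank 2 (τ₁ ≠ τ₂): C₂ = C_in[1 − (τ₁ e^(−t/τ₁) − τ₂ e^(−t/τ₂))/(τ₁ − τ₂)].
At t = 114: e^(−t/τ₁) = 0.00012646, e^(−t/τ₂) = 0.054093.
C₂ = 4.66·[1 − (12.701·0.00012646 − 39.080·0.054093)/(-26.379)] = 4.66·0.91992 = 4.2868 mol/L.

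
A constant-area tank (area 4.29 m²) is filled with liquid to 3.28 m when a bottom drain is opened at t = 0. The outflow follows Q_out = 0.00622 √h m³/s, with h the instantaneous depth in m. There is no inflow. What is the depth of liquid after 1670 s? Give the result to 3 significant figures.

0.361 m

A dh/dt = −Q_out = −0.00622 √h.
This is separable: 2 d(√h)/dt = −0.00622/A, so √h = √h₀ − (0.00622/(2A)) t.
√h = √3.28 − 0.00622·1670/(2·4.29) = 1.8111 − 1.2107 = 0.60042.
h = 0.60042² = 0.36051 m.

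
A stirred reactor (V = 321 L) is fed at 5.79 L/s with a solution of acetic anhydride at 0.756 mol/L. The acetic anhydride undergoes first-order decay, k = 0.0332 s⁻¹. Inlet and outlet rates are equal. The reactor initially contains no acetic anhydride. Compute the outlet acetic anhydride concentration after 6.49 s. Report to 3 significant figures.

0.0753 mol/L

Accumulation = in − out − consumed: V dC/dt = Q C_in − Q C − k V C.
dC/dt = (Q/V) C_in − (Q/V + k) C; effective rate a = Q/V + k = 0.018037 + 0.0332 = 0.051237 s⁻¹.
C_ss = Q C_in/(Q + kV) = 0.26614 mol/L; C(t) = C_ss + (C₀ − C_ss) e^(−a t).
C(6.49) = 0.26614 + (-0.26614)·e^(−0.051237·6.49) = 0.26614 + (-0.26614)·0.71711 = 0.075289 mol/L.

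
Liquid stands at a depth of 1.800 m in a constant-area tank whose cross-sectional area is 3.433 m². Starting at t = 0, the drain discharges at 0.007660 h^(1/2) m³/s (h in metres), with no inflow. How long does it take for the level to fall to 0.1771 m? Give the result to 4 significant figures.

825.4 s

Mass balance (ρ constant): A dh/dt = −0.007660 √h.
Separate and integrate: 2(√h − √h₀) = −(0.007660/A) t.
t = 2A(√h₀ − √h)/0.007660 = 2·3.433·(√1.800 − √0.1771)/0.007660
  = 6.86600 × (1.34164 − 0.420833) / 0.007660 = 825.362 s.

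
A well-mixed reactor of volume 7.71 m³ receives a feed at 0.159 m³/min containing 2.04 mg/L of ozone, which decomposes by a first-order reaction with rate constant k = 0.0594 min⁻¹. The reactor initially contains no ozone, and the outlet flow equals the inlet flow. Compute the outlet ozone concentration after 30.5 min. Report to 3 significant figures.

0.480 mg/L

Accumulation = in − out − consumed: V dC/dt = Q C_in − Q C − k V C.
This is linear with rate a = Q/V + k = 0.080023 min⁻¹.
C_ss = Q C_in/(Q + kV) = 0.52573 mg/L; C(t) = C_ss + (C₀ − C_ss) e^(−a t).
C(30.5) = 0.52573 + (-0.52573)·e^(−0.080023·30.5) = 0.52573 + (-0.52573)·0.087101 = 0.47994 mg/L.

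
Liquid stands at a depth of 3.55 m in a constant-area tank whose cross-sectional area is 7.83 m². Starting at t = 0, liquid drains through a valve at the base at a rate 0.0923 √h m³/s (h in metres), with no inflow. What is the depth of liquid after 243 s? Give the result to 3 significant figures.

0.204 m

With no inflow, A dh/dt = −0.0923 √h.
Separate and integrate: 2(√h − √h₀) = −(0.0923/A) t.
√h = √3.55 − 0.0923·243/(2·7.83) = 1.8841 − 1.4322 = 0.45190.
h = 0.45190² = 0.20422 m.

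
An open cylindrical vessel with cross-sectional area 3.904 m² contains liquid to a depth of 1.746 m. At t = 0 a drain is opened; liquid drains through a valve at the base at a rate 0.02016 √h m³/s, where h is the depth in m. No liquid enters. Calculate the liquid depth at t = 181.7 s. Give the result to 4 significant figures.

0.7263 m

A dh/dt = −Q_out = −0.02016 √h.
∫ h^(−1/2) dh = −(0.02016/A) ∫ dt, giving 2√h = 2√h₀ − (0.02016/A) t.
√h = √1.746 − 0.02016·181.7/(2·3.904) = 1.32136 − 0.469143 = 0.852219.
h = 0.852219² = 0.726278 m.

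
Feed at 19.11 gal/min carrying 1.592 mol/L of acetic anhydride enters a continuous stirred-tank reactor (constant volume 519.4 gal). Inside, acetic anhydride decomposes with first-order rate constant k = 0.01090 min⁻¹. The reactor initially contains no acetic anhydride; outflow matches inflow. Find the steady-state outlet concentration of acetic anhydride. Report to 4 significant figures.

Accumulation = in − out − consumed: V dC/dt = Q C_in − Q C − k V C.
At steady state: 0 = Q C_in − (Q + kV) C_ss, so C_ss = Q C_in/(Q + kV).
C_ss = 19.11·1.592/(19.11 + 0.01090·519.4) = 30.4231/24.7715 = 1.22815 mol/L.

1.228 mol/L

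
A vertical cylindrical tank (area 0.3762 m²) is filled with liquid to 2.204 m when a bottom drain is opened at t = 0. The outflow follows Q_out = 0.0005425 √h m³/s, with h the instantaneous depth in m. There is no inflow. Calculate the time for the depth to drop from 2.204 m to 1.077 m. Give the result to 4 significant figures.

619.7 s

With no inflow, A dh/dt = −0.0005425 √h.
Separate and integrate: 2(√h − √h₀) = −(0.0005425/A) t.
t = 2A(√h₀ − √h)/0.0005425 = 2·0.3762·(√2.204 − √1.077)/0.0005425
  = 0.752400 × (1.48459 − 1.03779) / 0.0005425 = 619.674 s.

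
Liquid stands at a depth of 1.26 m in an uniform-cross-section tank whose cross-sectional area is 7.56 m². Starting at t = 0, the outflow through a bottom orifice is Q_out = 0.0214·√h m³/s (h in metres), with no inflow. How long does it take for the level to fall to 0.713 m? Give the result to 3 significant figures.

196 s

Mass balance (ρ constant): A dh/dt = −0.0214 √h.
∫ h^(−1/2) dh = −(0.0214/A) ∫ dt, giving 2√h = 2√h₀ − (0.0214/A) t.
t = 2A(√h₀ − √h)/0.0214 = 2·7.56·(√1.26 − √0.713)/0.0214
  = 15.120 × (1.1225 − 0.84439) / 0.0214 = 196.49 s.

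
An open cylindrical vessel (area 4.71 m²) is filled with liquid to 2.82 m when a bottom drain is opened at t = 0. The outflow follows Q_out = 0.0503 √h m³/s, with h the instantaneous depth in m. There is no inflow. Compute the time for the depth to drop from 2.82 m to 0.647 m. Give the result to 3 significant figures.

With no inflow, A dh/dt = −0.0503 √h.
This is separable: 2 d(√h)/dt = −0.0503/A, so √h = √h₀ − (0.0503/(2A)) t.
t = 2A(√h₀ − √h)/0.0503 = 2·4.71·(√2.82 − √0.647)/0.0503
  = 9.4200 × (1.6793 − 0.80436) / 0.0503 = 163.85 s.

164 s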